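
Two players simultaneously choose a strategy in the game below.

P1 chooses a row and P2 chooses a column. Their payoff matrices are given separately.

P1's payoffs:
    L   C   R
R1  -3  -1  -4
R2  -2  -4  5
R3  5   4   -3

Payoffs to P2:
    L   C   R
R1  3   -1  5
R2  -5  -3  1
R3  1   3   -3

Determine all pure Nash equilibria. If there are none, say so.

P1 against L: payoffs -3, -2, 5 → best response R3.
P1 against C: payoffs -1, -4, 4 → best response R3.
P1 against R: payoffs -4, 5, -3 → best response R2.
P2 against R1: payoffs 3, -1, 5 → best response R.
P2 against R2: payoffs -5, -3, 1 → best response R.
P2 against R3: payoffs 1, 3, -3 → best response C.
Mutual best responses: (R2, R); (R3, C).

The pure Nash equilibria are (R2, R), (R3, C).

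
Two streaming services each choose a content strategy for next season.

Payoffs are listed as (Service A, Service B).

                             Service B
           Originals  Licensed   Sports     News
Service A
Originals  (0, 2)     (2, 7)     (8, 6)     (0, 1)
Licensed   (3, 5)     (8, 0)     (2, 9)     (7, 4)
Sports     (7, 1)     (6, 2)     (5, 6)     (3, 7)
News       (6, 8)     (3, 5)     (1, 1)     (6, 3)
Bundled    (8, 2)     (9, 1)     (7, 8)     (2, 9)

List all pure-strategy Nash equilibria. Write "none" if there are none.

No pure-strategy Nash equilibrium.

For each strategy profile, look for a profitable unilateral deviation.
(Originals, Originals): Service A can switch to Licensed (0 → 3). Not NE.
(Originals, Licensed): Service A can switch to Licensed (2 → 8). Not NE.
(Originals, Sports): Service B can switch to Licensed (6 → 7). Not NE.
(Originals, News): Service A can switch to Licensed (0 → 7). Not NE.
(Licensed, Originals): Service A can switch to Sports (3 → 7). Not NE.
(Licensed, Licensed): Service A can switch to Bundled (8 → 9). Not NE.
(The remaining 14 profiles each have a profitable deviation by the same check.)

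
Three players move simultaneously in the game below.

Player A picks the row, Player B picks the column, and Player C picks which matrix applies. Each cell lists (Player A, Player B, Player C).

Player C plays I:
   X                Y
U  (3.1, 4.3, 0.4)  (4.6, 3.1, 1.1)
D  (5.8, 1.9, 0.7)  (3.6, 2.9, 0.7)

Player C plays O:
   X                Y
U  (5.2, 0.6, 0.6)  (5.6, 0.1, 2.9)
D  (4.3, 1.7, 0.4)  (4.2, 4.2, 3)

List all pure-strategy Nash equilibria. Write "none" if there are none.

Pure NE: (U, X, O)

(U, X, I): Player A can switch to D (3.1 → 5.8). Not NE.
(U, X, O): Player A gets 5.2, best alternative 4.3; Player B gets 0.6, best alternative 0.1; Player C gets 0.6, best alternative 0.4. No profitable deviation — NE.
(U, Y, I): Player B can switch to X (3.1 → 4.3). Not NE.
(U, Y, O): Player B can switch to X (0.1 → 0.6). Not NE.
(D, X, I): Player B can switch to Y (1.9 → 2.9). Not NE.
(D, X, O): Player A can switch to U (4.3 → 5.2). Not NE.
(D, Y, I): Player A can switch to U (3.6 → 4.6). Not NE.
(D, Y, O): Player A can switch to U (4.2 → 5.6). Not NE.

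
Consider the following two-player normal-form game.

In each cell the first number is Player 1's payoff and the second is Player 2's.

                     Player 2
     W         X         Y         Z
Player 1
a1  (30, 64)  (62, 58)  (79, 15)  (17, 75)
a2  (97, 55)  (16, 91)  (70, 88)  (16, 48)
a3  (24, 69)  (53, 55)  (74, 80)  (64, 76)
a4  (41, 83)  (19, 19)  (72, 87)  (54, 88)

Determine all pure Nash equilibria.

none

Mark each player's best response to every combination of opponents' strategies; a profile where every player is best-responding is a pure Nash equilibrium.
Player 1 against W: payoffs 30, 97, 24, 41 → best response a2.
Player 1 against X: payoffs 62, 16, 53, 19 → best response a1.
Player 1 against Y: payoffs 79, 70, 74, 72 → best response a1.
Player 1 against Z: payoffs 17, 16, 64, 54 → best response a3.
Player 2 against a1: payoffs 64, 58, 15, 75 → best response Z.
Player 2 against a2: payoffs 55, 91, 88, 48 → best response X.
Player 2 against a3: payoffs 69, 55, 80, 76 → best response Y.
Player 2 against a4: payoffs 83, 19, 87, 88 → best response Z.
No profile is a mutual best response for all players.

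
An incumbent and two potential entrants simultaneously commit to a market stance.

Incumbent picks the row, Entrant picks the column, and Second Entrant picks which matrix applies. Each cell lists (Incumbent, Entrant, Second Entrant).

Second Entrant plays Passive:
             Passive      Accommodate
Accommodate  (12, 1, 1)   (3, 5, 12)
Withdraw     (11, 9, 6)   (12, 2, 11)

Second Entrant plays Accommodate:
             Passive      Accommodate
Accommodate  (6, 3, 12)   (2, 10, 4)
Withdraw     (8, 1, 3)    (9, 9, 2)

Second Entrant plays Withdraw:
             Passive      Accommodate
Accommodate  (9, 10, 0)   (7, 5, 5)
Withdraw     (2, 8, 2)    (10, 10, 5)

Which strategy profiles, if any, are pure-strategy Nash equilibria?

(Accommodate, Passive, Passive): Entrant can switch to Accommodate (1 → 5). Not NE.
(Accommodate, Passive, Accommodate): Incumbent can switch to Withdraw (6 → 8). Not NE.
(Accommodate, Passive, Withdraw): Second Entrant can switch to Passive (0 → 1). Not NE.
(Accommodate, Accommodate, Passive): Incumbent can switch to Withdraw (3 → 12). Not NE.
(Accommodate, Accommodate, Accommodate): Incumbent can switch to Withdraw (2 → 9). Not NE.
(Accommodate, Accommodate, Withdraw): Incumbent can switch to Withdraw (7 → 10). Not NE.
(Withdraw, Passive, Passive): Incumbent can switch to Accommodate (11 → 12). Not NE.
(Withdraw, Passive, Accommodate): Entrant can switch to Accommodate (1 → 9). Not NE.
(Withdraw, Passive, Withdraw): Incumbent can switch to Accommodate (2 → 9). Not NE.
(Withdraw, Accommodate, Passive): Entrant can switch to Passive (2 → 9). Not NE.
(Withdraw, Accommodate, Accommodate): Second Entrant can switch to Passive (2 → 11). Not NE.
(Withdraw, Accommodate, Withdraw): Second Entrant can switch to Passive (5 → 11). Not NE.

No pure-strategy Nash equilibrium.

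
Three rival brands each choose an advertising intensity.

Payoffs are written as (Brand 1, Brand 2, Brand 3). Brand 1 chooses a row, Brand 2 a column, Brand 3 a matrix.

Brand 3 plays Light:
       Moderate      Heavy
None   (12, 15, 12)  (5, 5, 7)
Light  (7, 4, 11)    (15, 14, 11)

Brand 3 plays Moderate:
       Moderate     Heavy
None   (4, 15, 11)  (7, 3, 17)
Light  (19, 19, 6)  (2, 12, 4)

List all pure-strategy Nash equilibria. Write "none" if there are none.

Mark each player's best response to every combination of opponents' strategies; a profile where every player is best-responding is a pure Nash equilibrium.
Brand 1 against (Moderate, Light): payoffs 12, 7 → best response None.
Brand 1 against (Moderate, Moderate): payoffs 4, 19 → best response Light.
Brand 1 against (Heavy, Light): payoffs 5, 15 → best response Light.
Brand 1 against (Heavy, Moderate): payoffs 7, 2 → best response None.
Brand 2 against (None, Light): payoffs 15, 5 → best response Moderate.
Brand 2 against (None, Moderate): payoffs 15, 3 → best response Moderate.
Brand 2 against (Light, Light): payoffs 4, 14 → best response Heavy.
Brand 2 against (Light, Moderate): payoffs 19, 12 → best response Moderate.
Brand 3 against (None, Moderate): payoffs 12, 11 → best response Light.
Brand 3 against (None, Heavy): payoffs 7, 17 → best response Moderate.
Brand 3 against (Light, Moderate): payoffs 11, 6 → best response Light.
Brand 3 against (Light, Heavy): payoffs 11, 4 → best response Light.
Mutual best responses: (None, Moderate, Light); (Light, Heavy, Light).

(None, Moderate, Light) and (Light, Heavy, Light)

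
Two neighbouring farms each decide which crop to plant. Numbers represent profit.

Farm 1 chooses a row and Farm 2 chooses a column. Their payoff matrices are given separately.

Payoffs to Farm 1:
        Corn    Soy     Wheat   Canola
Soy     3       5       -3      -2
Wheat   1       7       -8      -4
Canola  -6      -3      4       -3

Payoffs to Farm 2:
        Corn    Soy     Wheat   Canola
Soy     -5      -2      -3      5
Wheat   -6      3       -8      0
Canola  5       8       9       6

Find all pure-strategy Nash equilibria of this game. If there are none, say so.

(Soy, Corn): Farm 2 can switch to Soy (-5 → -2). Not NE.
(Soy, Soy): Farm 1 can switch to Wheat (5 → 7). Not NE.
(Soy, Wheat): Farm 1 can switch to Canola (-3 → 4). Not NE.
(Soy, Canola): Farm 1 gets -2, best alternative -3; Farm 2 gets 5, best alternative -2. No profitable deviation — NE.
(Wheat, Corn): Farm 1 can switch to Soy (1 → 3). Not NE.
(Wheat, Soy): Farm 1 gets 7, best alternative 5; Farm 2 gets 3, best alternative 0. No profitable deviation — NE.
(Wheat, Wheat): Farm 1 can switch to Soy (-8 → -3). Not NE.
(Wheat, Canola): Farm 1 can switch to Soy (-4 → -2). Not NE.
(Canola, Corn): Farm 1 can switch to Soy (-6 → 3). Not NE.
(Canola, Soy): Farm 1 can switch to Soy (-3 → 5). Not NE.
(Canola, Wheat): Farm 1 gets 4, best alternative -3; Farm 2 gets 9, best alternative 8. No profitable deviation — NE.
(Canola, Canola): Farm 1 can switch to Soy (-3 → -2). Not NE.

(Soy, Canola); (Wheat, Soy); (Canola, Wheat)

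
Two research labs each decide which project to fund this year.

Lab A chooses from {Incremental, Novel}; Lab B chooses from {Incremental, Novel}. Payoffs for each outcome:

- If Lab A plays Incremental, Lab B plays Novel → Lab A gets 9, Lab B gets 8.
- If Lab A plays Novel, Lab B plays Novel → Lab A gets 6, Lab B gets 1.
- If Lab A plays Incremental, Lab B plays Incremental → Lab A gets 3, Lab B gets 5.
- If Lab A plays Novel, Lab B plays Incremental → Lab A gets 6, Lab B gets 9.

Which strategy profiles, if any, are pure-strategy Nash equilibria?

Lab A against Incremental: payoffs 3, 6 → best response Novel.
Lab A against Novel: payoffs 9, 6 → best response Incremental.
Lab B against Incremental: payoffs 5, 8 → best response Novel.
Lab B against Novel: payoffs 9, 1 → best response Incremental.
Mutual best responses: (Incremental, Novel); (Novel, Incremental).

The pure Nash equilibria are (Incremental, Novel); (Novel, Incremental).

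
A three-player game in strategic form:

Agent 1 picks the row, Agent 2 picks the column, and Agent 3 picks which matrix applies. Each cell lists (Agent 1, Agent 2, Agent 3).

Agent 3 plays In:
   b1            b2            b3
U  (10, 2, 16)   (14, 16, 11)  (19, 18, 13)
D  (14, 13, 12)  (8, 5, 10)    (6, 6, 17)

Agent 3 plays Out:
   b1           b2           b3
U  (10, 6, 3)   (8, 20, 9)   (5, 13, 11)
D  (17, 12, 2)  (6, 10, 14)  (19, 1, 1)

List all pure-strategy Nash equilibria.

The pure Nash equilibria are (U, b3, In); (D, b1, In).

For each strategy profile, look for a profitable unilateral deviation.
(U, b1, In): Agent 1 can switch to D (10 → 14). Not NE.
(U, b1, Out): Agent 1 can switch to D (10 → 17). Not NE.
(U, b2, In): Agent 2 can switch to b3 (16 → 18). Not NE.
(U, b2, Out): Agent 3 can switch to In (9 → 11). Not NE.
(U, b3, In): Agent 1 gets 19, best alternative 6; Agent 2 gets 18, best alternative 16; Agent 3 gets 13, best alternative 11. No profitable deviation — NE.
(U, b3, Out): Agent 1 can switch to D (5 → 19). Not NE.
(D, b1, In): Agent 1 gets 14, best alternative 10; Agent 2 gets 13, best alternative 6; Agent 3 gets 12, best alternative 2. No profitable deviation — NE.
(D, b1, Out): Agent 3 can switch to In (2 → 12). Not NE.
(The remaining 4 profiles each have a profitable deviation by the same check.)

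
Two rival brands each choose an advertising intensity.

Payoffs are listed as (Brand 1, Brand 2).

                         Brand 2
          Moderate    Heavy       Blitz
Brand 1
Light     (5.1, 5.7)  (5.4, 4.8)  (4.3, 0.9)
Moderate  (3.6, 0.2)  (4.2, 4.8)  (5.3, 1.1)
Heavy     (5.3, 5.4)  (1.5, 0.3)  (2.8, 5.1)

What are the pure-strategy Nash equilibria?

The unique pure-strategy Nash equilibrium is (Heavy, Moderate).

Brand 1 against Moderate: payoffs 5.1, 3.6, 5.3 → best response Heavy.
Brand 1 against Heavy: payoffs 5.4, 4.2, 1.5 → best response Light.
Brand 1 against Blitz: payoffs 4.3, 5.3, 2.8 → best response Moderate.
Brand 2 against Light: payoffs 5.7, 4.8, 0.9 → best response Moderate.
Brand 2 against Moderate: payoffs 0.2, 4.8, 1.1 → best response Heavy.
Brand 2 against Heavy: payoffs 5.4, 0.3, 5.1 → best response Moderate.
Mutual best responses: (Heavy, Moderate).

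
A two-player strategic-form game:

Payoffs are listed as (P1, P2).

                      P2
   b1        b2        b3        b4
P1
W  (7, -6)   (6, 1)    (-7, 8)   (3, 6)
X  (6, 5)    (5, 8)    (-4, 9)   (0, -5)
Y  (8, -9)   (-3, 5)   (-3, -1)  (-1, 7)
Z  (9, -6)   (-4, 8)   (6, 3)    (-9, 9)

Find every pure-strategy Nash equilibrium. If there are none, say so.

This game has no pure Nash equilibrium.

Check each profile: it is a Nash equilibrium iff no player can strictly gain by switching unilaterally.
(W, b1): P1 can switch to Y (7 → 8). Not NE.
(W, b2): P2 can switch to b3 (1 → 8). Not NE.
(W, b3): P1 can switch to X (-7 → -4). Not NE.
(W, b4): P2 can switch to b3 (6 → 8). Not NE.
(X, b1): P1 can switch to W (6 → 7). Not NE.
(X, b2): P1 can switch to W (5 → 6). Not NE.
(X, b3): P1 can switch to Y (-4 → -3). Not NE.
(X, b4): P1 can switch to W (0 → 3). Not NE.
(Y, b1): P1 can switch to Z (8 → 9). Not NE.
(Y, b2): P1 can switch to W (-3 → 6). Not NE.
(The remaining 6 profiles each have a profitable deviation by the same check.)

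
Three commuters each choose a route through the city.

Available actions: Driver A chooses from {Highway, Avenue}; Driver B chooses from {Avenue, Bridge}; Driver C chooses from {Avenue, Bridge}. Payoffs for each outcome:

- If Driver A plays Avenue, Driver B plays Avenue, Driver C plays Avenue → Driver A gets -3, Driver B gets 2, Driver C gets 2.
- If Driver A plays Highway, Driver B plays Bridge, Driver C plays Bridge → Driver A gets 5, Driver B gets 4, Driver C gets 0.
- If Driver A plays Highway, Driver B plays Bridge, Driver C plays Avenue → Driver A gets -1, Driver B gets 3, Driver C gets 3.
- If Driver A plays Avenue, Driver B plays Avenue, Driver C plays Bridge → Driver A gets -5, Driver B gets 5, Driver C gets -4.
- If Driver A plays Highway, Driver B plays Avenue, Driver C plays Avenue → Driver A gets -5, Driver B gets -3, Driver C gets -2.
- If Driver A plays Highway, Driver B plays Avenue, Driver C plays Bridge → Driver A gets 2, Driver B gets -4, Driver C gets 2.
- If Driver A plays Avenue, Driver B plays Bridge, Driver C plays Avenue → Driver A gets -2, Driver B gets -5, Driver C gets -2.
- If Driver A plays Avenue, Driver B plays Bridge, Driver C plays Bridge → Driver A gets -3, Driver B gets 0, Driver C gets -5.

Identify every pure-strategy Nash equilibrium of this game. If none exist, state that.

Driver A against (Avenue, Avenue): payoffs -5, -3 → best response Avenue.
Driver A against (Avenue, Bridge): payoffs 2, -5 → best response Highway.
Driver A against (Bridge, Avenue): payoffs -1, -2 → best response Highway.
Driver A against (Bridge, Bridge): payoffs 5, -3 → best response Highway.
Driver B against (Highway, Avenue): payoffs -3, 3 → best response Bridge.
Driver B against (Highway, Bridge): payoffs -4, 4 → best response Bridge.
Driver B against (Avenue, Avenue): payoffs 2, -5 → best response Avenue.
Driver B against (Avenue, Bridge): payoffs 5, 0 → best response Avenue.
Driver C against (Highway, Avenue): payoffs -2, 2 → best response Bridge.
Driver C against (Highway, Bridge): payoffs 3, 0 → best response Avenue.
Driver C against (Avenue, Avenue): payoffs 2, -4 → best response Avenue.
Driver C against (Avenue, Bridge): payoffs -2, -5 → best response Avenue.
Mutual best responses: (Highway, Bridge, Avenue); (Avenue, Avenue, Avenue).

(Highway, Bridge, Avenue), (Avenue, Avenue, Avenue)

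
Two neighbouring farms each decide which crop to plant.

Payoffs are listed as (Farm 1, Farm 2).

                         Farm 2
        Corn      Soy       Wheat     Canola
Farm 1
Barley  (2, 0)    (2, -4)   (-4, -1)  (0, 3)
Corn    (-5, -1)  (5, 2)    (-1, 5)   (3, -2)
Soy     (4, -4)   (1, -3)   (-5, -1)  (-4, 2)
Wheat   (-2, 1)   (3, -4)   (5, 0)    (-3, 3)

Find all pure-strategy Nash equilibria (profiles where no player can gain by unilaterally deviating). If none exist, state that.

Check each profile: it is a Nash equilibrium iff no player can strictly gain by switching unilaterally.
(Barley, Corn): Farm 1 can switch to Soy (2 → 4). Not NE.
(Barley, Soy): Farm 1 can switch to Corn (2 → 5). Not NE.
(Barley, Wheat): Farm 1 can switch to Corn (-4 → -1). Not NE.
(Barley, Canola): Farm 1 can switch to Corn (0 → 3). Not NE.
(Corn, Corn): Farm 1 can switch to Barley (-5 → 2). Not NE.
(Corn, Soy): Farm 2 can switch to Wheat (2 → 5). Not NE.
(Corn, Wheat): Farm 1 can switch to Wheat (-1 → 5). Not NE.
(Corn, Canola): Farm 2 can switch to Corn (-2 → -1). Not NE.
(The remaining 8 profiles each have a profitable deviation by the same check.)

none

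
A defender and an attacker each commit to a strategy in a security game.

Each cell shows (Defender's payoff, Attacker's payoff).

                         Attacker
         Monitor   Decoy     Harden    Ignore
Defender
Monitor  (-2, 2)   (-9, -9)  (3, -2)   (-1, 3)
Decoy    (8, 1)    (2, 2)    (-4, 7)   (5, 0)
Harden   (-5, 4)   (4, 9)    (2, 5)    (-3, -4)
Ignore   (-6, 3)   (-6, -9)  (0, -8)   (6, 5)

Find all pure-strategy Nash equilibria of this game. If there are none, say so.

For each player, find the best response to each opponent profile; mutual best responses are the pure NE.
Defender against Monitor: payoffs -2, 8, -5, -6 → best response Decoy.
Defender against Decoy: payoffs -9, 2, 4, -6 → best response Harden.
Defender against Harden: payoffs 3, -4, 2, 0 → best response Monitor.
Defender against Ignore: payoffs -1, 5, -3, 6 → best response Ignore.
Attacker against Monitor: payoffs 2, -9, -2, 3 → best response Ignore.
Attacker against Decoy: payoffs 1, 2, 7, 0 → best response Harden.
Attacker against Harden: payoffs 4, 9, 5, -4 → best response Decoy.
Attacker against Ignore: payoffs 3, -9, -8, 5 → best response Ignore.
Mutual best responses: (Harden, Decoy); (Ignore, Ignore).

Pure-strategy Nash equilibria: (Harden, Decoy); (Ignore, Ignore)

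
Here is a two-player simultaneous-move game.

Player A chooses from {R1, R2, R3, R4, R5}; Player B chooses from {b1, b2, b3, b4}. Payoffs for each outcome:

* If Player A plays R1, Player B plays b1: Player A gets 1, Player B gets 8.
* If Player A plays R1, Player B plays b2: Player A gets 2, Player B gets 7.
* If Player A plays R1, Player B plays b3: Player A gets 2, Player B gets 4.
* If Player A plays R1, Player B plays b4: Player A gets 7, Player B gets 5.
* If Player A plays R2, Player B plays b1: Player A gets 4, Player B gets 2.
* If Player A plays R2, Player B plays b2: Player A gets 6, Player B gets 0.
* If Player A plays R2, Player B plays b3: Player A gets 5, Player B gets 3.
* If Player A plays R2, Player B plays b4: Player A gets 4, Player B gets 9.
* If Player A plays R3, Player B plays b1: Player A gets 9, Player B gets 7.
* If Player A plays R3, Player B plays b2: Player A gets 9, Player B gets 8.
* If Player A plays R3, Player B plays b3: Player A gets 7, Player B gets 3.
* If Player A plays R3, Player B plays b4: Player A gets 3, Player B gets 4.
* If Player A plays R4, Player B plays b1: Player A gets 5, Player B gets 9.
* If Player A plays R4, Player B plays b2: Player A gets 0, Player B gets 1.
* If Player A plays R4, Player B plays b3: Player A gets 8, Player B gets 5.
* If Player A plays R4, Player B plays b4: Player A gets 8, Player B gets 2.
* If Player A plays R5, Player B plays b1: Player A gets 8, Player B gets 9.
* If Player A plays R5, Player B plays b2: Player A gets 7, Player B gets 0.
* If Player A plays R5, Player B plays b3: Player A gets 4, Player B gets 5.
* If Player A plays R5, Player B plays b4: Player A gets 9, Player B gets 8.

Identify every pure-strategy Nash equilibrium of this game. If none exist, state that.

The unique pure-strategy Nash equilibrium is (R3, b2).

Player A against b1: payoffs 1, 4, 9, 5, 8 → best response R3.
Player A against b2: payoffs 2, 6, 9, 0, 7 → best response R3.
Player A against b3: payoffs 2, 5, 7, 8, 4 → best response R4.
Player A against b4: payoffs 7, 4, 3, 8, 9 → best response R5.
Player B against R1: payoffs 8, 7, 4, 5 → best response b1.
Player B against R2: payoffs 2, 0, 3, 9 → best response b4.
Player B against R3: payoffs 7, 8, 3, 4 → best response b2.
Player B against R4: payoffs 9, 1, 5, 2 → best response b1.
Player B against R5: payoffs 9, 0, 5, 8 → best response b1.
Mutual best responses: (R3, b2).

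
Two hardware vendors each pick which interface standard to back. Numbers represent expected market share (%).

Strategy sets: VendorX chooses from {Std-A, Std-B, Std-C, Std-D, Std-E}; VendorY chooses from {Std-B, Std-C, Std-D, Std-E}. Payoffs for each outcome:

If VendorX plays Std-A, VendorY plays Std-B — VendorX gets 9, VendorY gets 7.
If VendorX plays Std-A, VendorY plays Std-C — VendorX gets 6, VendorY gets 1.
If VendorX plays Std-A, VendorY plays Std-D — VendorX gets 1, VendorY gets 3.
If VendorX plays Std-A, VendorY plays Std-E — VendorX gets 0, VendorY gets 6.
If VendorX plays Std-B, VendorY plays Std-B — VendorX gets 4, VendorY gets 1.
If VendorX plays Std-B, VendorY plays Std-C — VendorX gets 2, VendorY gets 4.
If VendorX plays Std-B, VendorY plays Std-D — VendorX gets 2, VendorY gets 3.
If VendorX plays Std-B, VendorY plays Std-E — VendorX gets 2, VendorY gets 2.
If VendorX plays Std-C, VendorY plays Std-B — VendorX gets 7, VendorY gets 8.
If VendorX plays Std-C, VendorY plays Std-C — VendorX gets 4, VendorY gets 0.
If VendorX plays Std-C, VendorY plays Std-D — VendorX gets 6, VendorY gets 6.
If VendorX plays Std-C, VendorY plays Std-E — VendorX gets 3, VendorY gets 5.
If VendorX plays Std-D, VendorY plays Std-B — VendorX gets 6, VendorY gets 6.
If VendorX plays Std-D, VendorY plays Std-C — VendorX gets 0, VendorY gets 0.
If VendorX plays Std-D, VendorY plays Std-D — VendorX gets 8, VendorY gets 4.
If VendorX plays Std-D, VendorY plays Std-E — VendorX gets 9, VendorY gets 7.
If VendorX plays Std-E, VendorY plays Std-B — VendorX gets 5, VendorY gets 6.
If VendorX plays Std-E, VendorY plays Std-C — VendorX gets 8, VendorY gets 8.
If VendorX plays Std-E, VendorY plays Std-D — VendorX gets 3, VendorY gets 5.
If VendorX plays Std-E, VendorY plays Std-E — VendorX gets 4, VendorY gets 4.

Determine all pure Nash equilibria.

The pure Nash equilibria are (Std-A, Std-B), (Std-D, Std-E), (Std-E, Std-C).

(Std-A, Std-B): VendorX gets 9, best alternative 7; VendorY gets 7, best alternative 6. No profitable deviation — NE.
(Std-A, Std-C): VendorX can switch to Std-E (6 → 8). Not NE.
(Std-A, Std-D): VendorX can switch to Std-B (1 → 2). Not NE.
(Std-A, Std-E): VendorX can switch to Std-B (0 → 2). Not NE.
(Std-B, Std-B): VendorX can switch to Std-A (4 → 9). Not NE.
(Std-B, Std-C): VendorX can switch to Std-A (2 → 6). Not NE.
(Std-B, Std-D): VendorX can switch to Std-C (2 → 6). Not NE.
(Std-D, Std-E): VendorX gets 9, best alternative 4; VendorY gets 7, best alternative 6. No profitable deviation — NE.
(Std-E, Std-C): VendorX gets 8, best alternative 6; VendorY gets 8, best alternative 6. No profitable deviation — NE.
(The remaining 11 profiles each have a profitable deviation by the same check.)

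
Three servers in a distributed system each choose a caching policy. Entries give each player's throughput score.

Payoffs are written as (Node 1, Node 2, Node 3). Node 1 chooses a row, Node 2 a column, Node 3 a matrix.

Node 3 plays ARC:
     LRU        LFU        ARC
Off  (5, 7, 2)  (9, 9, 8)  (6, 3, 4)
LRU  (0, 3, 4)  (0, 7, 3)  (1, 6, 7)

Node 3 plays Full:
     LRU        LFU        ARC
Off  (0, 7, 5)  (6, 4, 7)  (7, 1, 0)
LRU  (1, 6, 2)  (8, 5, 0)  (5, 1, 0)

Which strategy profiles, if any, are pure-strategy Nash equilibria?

Node 1 against (LRU, ARC): payoffs 5, 0 → best response Off.
Node 1 against (LRU, Full): payoffs 0, 1 → best response LRU.
Node 1 against (LFU, ARC): payoffs 9, 0 → best response Off.
Node 1 against (LFU, Full): payoffs 6, 8 → best response LRU.
Node 1 against (ARC, ARC): payoffs 6, 1 → best response Off.
Node 1 against (ARC, Full): payoffs 7, 5 → best response Off.
Node 2 against (Off, ARC): payoffs 7, 9, 3 → best response LFU.
Node 2 against (Off, Full): payoffs 7, 4, 1 → best response LRU.
Node 2 against (LRU, ARC): payoffs 3, 7, 6 → best response LFU.
Node 2 against (LRU, Full): payoffs 6, 5, 1 → best response LRU.
Node 3 against (Off, LRU): payoffs 2, 5 → best response Full.
Node 3 against (Off, LFU): payoffs 8, 7 → best response ARC.
Node 3 against (Off, ARC): payoffs 4, 0 → best response ARC.
Node 3 against (LRU, LRU): payoffs 4, 2 → best response ARC.
Node 3 against (LRU, LFU): payoffs 3, 0 → best response ARC.
Node 3 against (LRU, ARC): payoffs 7, 0 → best response ARC.
Mutual best responses: (Off, LFU, ARC).

(Off, LFU, ARC)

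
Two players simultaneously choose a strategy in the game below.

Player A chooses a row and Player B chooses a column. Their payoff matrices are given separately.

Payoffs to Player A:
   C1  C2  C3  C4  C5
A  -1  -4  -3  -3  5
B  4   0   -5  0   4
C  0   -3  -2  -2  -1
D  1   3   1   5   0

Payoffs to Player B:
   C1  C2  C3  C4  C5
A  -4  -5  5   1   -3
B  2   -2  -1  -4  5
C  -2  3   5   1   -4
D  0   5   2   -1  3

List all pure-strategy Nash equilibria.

Pure NE: (D, C2)

Player A against C1: payoffs -1, 4, 0, 1 → best response B.
Player A against C2: payoffs -4, 0, -3, 3 → best response D.
Player A against C3: payoffs -3, -5, -2, 1 → best response D.
Player A against C4: payoffs -3, 0, -2, 5 → best response D.
Player A against C5: payoffs 5, 4, -1, 0 → best response A.
Player B against A: payoffs -4, -5, 5, 1, -3 → best response C3.
Player B against B: payoffs 2, -2, -1, -4, 5 → best response C5.
Player B against C: payoffs -2, 3, 5, 1, -4 → best response C3.
Player B against D: payoffs 0, 5, 2, -1, 3 → best response C2.
Mutual best responses: (D, C2).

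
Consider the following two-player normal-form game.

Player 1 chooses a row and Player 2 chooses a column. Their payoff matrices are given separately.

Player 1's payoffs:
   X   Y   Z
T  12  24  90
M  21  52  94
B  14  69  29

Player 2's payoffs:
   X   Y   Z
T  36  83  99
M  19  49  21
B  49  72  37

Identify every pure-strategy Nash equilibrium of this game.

The unique pure-strategy Nash equilibrium is (B, Y).

Player 1 against X: payoffs 12, 21, 14 → best response M.
Player 1 against Y: payoffs 24, 52, 69 → best response B.
Player 1 against Z: payoffs 90, 94, 29 → best response M.
Player 2 against T: payoffs 36, 83, 99 → best response Z.
Player 2 against M: payoffs 19, 49, 21 → best response Y.
Player 2 against B: payoffs 49, 72, 37 → best response Y.
Mutual best responses: (B, Y).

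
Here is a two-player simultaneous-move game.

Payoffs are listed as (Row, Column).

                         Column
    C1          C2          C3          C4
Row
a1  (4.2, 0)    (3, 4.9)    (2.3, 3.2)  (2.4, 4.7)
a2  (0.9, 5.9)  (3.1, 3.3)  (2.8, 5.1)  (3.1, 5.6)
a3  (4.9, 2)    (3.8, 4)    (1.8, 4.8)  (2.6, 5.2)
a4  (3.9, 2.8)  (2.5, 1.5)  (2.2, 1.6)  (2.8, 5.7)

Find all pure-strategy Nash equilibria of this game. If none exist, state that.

Row against C1: payoffs 4.2, 0.9, 4.9, 3.9 → best response a3.
Row against C2: payoffs 3, 3.1, 3.8, 2.5 → best response a3.
Row against C3: payoffs 2.3, 2.8, 1.8, 2.2 → best response a2.
Row against C4: payoffs 2.4, 3.1, 2.6, 2.8 → best response a2.
Column against a1: payoffs 0, 4.9, 3.2, 4.7 → best response C2.
Column against a2: payoffs 5.9, 3.3, 5.1, 5.6 → best response C1.
Column against a3: payoffs 2, 4, 4.8, 5.2 → best response C4.
Column against a4: payoffs 2.8, 1.5, 1.6, 5.7 → best response C4.
No profile is a mutual best response for all players.

There is no pure-strategy Nash equilibrium.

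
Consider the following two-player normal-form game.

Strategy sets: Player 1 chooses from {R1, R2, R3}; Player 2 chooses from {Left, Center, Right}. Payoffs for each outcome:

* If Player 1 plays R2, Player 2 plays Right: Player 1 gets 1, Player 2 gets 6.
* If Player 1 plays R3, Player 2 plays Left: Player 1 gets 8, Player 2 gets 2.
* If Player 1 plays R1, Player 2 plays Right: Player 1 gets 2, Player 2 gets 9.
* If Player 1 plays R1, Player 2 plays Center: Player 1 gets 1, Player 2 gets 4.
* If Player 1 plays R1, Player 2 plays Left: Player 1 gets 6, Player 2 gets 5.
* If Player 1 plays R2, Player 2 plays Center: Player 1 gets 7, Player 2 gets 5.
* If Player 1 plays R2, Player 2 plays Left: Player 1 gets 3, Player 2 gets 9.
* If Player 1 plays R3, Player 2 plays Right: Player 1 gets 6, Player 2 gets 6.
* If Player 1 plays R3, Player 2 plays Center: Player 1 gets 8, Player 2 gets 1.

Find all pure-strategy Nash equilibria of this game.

Player 1 against Left: payoffs 6, 3, 8 → best response R3.
Player 1 against Center: payoffs 1, 7, 8 → best response R3.
Player 1 against Right: payoffs 2, 1, 6 → best response R3.
Player 2 against R1: payoffs 5, 4, 9 → best response Right.
Player 2 against R2: payoffs 9, 5, 6 → best response Left.
Player 2 against R3: payoffs 2, 1, 6 → best response Right.
Mutual best responses: (R3, Right).

Pure NE: (R3, Right)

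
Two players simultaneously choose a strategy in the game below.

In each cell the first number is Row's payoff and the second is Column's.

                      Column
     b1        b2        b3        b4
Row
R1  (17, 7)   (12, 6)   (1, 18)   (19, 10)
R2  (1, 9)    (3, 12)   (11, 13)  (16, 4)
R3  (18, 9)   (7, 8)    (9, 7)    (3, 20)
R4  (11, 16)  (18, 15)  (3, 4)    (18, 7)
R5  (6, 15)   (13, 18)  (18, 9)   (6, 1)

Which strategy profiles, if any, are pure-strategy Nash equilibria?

(R1, b1): Row can switch to R3 (17 → 18). Not NE.
(R1, b2): Row can switch to R4 (12 → 18). Not NE.
(R1, b3): Row can switch to R2 (1 → 11). Not NE.
(R1, b4): Column can switch to b3 (10 → 18). Not NE.
(R2, b1): Row can switch to R1 (1 → 17). Not NE.
(R2, b2): Row can switch to R1 (3 → 12). Not NE.
(R2, b3): Row can switch to R5 (11 → 18). Not NE.
(R2, b4): Row can switch to R1 (16 → 19). Not NE.
(R3, b1): Column can switch to b4 (9 → 20). Not NE.
(R3, b2): Row can switch to R1 (7 → 12). Not NE.
(R3, b3): Row can switch to R2 (9 → 11). Not NE.
(R3, b4): Row can switch to R1 (3 → 19). Not NE.
(The remaining 8 profiles each have a profitable deviation by the same check.)

none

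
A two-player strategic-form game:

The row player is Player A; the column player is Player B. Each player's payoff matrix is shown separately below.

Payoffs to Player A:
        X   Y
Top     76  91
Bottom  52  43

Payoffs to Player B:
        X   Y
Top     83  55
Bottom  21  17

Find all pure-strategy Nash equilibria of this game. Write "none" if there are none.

Player A against X: payoffs 76, 52 → best response Top.
Player A against Y: payoffs 91, 43 → best response Top.
Player B against Top: payoffs 83, 55 → best response X.
Player B against Bottom: payoffs 21, 17 → best response X.
Mutual best responses: (Top, X).

(Top, X)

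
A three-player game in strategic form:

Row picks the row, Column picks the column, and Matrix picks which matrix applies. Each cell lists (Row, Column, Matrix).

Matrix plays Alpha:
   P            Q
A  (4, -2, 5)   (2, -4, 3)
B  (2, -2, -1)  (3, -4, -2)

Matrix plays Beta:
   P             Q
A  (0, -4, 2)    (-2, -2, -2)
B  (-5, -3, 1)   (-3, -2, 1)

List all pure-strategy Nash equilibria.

The unique pure-strategy Nash equilibrium is (A, P, Alpha).

For each strategy profile, look for a profitable unilateral deviation.
(A, P, Alpha): Row gets 4, best alternative 2; Column gets -2, best alternative -4; Matrix gets 5, best alternative 2. No profitable deviation — NE.
(A, P, Beta): Column can switch to Q (-4 → -2). Not NE.
(A, Q, Alpha): Row can switch to B (2 → 3). Not NE.
(A, Q, Beta): Matrix can switch to Alpha (-2 → 3). Not NE.
(B, P, Alpha): Row can switch to A (2 → 4). Not NE.
(B, P, Beta): Row can switch to A (-5 → 0). Not NE.
(B, Q, Alpha): Column can switch to P (-4 → -2). Not NE.
(B, Q, Beta): Row can switch to A (-3 → -2). Not NE.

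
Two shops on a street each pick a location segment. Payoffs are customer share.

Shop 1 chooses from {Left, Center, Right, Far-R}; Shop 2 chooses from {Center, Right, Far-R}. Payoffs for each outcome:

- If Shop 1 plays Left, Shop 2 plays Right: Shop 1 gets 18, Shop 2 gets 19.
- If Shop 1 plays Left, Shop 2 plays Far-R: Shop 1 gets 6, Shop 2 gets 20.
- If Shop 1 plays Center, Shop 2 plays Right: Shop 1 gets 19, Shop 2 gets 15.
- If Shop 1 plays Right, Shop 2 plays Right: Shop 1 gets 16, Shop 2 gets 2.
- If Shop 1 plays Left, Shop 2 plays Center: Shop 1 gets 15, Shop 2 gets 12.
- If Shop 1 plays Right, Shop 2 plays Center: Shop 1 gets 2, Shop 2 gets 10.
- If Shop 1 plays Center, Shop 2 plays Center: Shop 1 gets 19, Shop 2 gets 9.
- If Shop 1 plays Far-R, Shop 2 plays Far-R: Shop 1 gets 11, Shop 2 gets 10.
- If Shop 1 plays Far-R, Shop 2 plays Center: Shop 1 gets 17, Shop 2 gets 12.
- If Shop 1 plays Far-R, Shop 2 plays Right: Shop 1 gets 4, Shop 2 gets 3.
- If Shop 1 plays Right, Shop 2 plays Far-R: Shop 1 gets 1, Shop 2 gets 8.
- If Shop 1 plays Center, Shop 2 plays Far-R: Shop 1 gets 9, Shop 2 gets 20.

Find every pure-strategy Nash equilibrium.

Shop 1 against Center: payoffs 15, 19, 2, 17 → best response Center.
Shop 1 against Right: payoffs 18, 19, 16, 4 → best response Center.
Shop 1 against Far-R: payoffs 6, 9, 1, 11 → best response Far-R.
Shop 2 against Left: payoffs 12, 19, 20 → best response Far-R.
Shop 2 against Center: payoffs 9, 15, 20 → best response Far-R.
Shop 2 against Right: payoffs 10, 2, 8 → best response Center.
Shop 2 against Far-R: payoffs 12, 3, 10 → best response Center.
No profile is a mutual best response for all players.

There is no pure-strategy Nash equilibrium.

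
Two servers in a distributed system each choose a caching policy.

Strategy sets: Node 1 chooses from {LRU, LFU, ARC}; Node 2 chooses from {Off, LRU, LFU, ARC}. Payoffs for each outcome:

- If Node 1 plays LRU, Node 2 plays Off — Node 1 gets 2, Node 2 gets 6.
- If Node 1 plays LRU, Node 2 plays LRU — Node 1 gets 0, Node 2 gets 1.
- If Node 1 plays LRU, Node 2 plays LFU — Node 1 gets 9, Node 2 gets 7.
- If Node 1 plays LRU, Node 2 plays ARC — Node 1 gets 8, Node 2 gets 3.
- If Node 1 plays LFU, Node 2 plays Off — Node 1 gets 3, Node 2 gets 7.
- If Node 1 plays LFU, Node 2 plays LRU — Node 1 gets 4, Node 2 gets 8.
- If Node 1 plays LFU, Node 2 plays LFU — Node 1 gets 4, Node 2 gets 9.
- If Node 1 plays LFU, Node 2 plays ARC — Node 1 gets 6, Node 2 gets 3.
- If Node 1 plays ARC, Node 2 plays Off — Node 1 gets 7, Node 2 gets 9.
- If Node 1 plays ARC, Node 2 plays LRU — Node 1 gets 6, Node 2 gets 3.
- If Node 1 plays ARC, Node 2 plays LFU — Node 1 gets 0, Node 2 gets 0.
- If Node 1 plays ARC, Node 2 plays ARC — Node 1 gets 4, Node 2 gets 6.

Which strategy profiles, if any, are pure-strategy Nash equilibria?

The pure Nash equilibria are (LRU, LFU); (ARC, Off).

For each strategy profile, look for a profitable unilateral deviation.
(LRU, Off): Node 1 can switch to LFU (2 → 3). Not NE.
(LRU, LRU): Node 1 can switch to LFU (0 → 4). Not NE.
(LRU, LFU): Node 1 gets 9, best alternative 4; Node 2 gets 7, best alternative 6. No profitable deviation — NE.
(LRU, ARC): Node 2 can switch to Off (3 → 6). Not NE.
(LFU, Off): Node 1 can switch to ARC (3 → 7). Not NE.
(LFU, LRU): Node 1 can switch to ARC (4 → 6). Not NE.
(LFU, LFU): Node 1 can switch to LRU (4 → 9). Not NE.
(LFU, ARC): Node 1 can switch to LRU (6 → 8). Not NE.
(ARC, Off): Node 1 gets 7, best alternative 3; Node 2 gets 9, best alternative 6. No profitable deviation — NE.
(ARC, LRU): Node 2 can switch to Off (3 → 9). Not NE.
(The remaining 2 profiles each have a profitable deviation by the same check.)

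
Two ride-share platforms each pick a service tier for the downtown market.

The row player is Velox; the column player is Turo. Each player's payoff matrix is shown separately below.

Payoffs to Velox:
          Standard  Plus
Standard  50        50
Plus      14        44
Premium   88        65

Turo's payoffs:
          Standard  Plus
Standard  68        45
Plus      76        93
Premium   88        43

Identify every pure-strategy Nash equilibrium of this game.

Velox against Standard: payoffs 50, 14, 88 → best response Premium.
Velox against Plus: payoffs 50, 44, 65 → best response Premium.
Turo against Standard: payoffs 68, 45 → best response Standard.
Turo against Plus: payoffs 76, 93 → best response Plus.
Turo against Premium: payoffs 88, 43 → best response Standard.
Mutual best responses: (Premium, Standard).

Pure NE: (Premium, Standard)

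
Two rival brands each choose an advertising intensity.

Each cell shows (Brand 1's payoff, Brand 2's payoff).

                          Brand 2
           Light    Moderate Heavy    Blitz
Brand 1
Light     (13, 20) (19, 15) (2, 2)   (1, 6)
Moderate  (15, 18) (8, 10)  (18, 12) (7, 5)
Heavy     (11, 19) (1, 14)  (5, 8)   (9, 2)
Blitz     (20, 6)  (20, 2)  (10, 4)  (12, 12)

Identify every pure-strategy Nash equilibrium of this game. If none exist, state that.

Brand 1 against Light: payoffs 13, 15, 11, 20 → best response Blitz.
Brand 1 against Moderate: payoffs 19, 8, 1, 20 → best response Blitz.
Brand 1 against Heavy: payoffs 2, 18, 5, 10 → best response Moderate.
Brand 1 against Blitz: payoffs 1, 7, 9, 12 → best response Blitz.
Brand 2 against Light: payoffs 20, 15, 2, 6 → best response Light.
Brand 2 against Moderate: payoffs 18, 10, 12, 5 → best response Light.
Brand 2 against Heavy: payoffs 19, 14, 8, 2 → best response Light.
Brand 2 against Blitz: payoffs 6, 2, 4, 12 → best response Blitz.
Mutual best responses: (Blitz, Blitz).

Pure NE: (Blitz, Blitz)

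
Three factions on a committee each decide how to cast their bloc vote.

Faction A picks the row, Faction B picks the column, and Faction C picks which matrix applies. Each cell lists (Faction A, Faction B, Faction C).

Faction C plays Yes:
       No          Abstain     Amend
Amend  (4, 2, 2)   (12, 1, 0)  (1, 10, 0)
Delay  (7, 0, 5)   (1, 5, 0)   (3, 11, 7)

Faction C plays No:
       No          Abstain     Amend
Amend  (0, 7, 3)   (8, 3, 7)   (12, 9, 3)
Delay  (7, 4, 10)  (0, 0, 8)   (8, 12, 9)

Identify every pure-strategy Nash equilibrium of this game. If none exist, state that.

The unique pure-strategy Nash equilibrium is (Amend, Amend, No).

(Amend, No, Yes): Faction A can switch to Delay (4 → 7). Not NE.
(Amend, No, No): Faction A can switch to Delay (0 → 7). Not NE.
(Amend, Abstain, Yes): Faction B can switch to No (1 → 2). Not NE.
(Amend, Abstain, No): Faction B can switch to No (3 → 7). Not NE.
(Amend, Amend, Yes): Faction A can switch to Delay (1 → 3). Not NE.
(Amend, Amend, No): Faction A gets 12, best alternative 8; Faction B gets 9, best alternative 7; Faction C gets 3, best alternative 0. No profitable deviation — NE.
(Delay, No, Yes): Faction B can switch to Abstain (0 → 5). Not NE.
(Delay, No, No): Faction B can switch to Amend (4 → 12). Not NE.
(Delay, Abstain, Yes): Faction A can switch to Amend (1 → 12). Not NE.
(The remaining 3 profiles each have a profitable deviation by the same check.)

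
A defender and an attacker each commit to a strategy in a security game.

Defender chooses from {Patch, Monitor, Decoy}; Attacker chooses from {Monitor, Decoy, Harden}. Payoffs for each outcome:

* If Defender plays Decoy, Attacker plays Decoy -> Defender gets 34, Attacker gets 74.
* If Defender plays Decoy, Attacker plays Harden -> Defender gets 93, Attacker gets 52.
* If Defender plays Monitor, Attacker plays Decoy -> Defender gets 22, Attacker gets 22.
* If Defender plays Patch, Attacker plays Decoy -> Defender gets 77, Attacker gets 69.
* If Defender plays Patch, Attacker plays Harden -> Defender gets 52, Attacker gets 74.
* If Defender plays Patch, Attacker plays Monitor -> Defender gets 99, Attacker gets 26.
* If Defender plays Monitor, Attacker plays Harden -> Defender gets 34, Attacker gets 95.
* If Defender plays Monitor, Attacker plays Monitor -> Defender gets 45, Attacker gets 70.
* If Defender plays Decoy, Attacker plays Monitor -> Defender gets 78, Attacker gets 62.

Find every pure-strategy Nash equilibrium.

(Patch, Monitor): Attacker can switch to Decoy (26 → 69). Not NE.
(Patch, Decoy): Attacker can switch to Harden (69 → 74). Not NE.
(Patch, Harden): Defender can switch to Decoy (52 → 93). Not NE.
(Monitor, Monitor): Defender can switch to Patch (45 → 99). Not NE.
(Monitor, Decoy): Defender can switch to Patch (22 → 77). Not NE.
(Monitor, Harden): Defender can switch to Patch (34 → 52). Not NE.
(Decoy, Monitor): Defender can switch to Patch (78 → 99). Not NE.
(Decoy, Decoy): Defender can switch to Patch (34 → 77). Not NE.
(Decoy, Harden): Attacker can switch to Monitor (52 → 62). Not NE.

This game has no pure Nash equilibrium.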